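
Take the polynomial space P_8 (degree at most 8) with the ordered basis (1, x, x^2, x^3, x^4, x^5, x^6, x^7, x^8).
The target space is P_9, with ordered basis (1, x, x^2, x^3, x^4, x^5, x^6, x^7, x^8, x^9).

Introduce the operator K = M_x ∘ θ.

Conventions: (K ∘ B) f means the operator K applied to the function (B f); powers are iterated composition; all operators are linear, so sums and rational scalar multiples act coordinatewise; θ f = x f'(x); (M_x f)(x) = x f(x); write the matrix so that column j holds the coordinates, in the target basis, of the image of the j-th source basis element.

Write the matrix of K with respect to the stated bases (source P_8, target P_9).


image of 1: 0
image of x: x^2
image of x^2: 2x^3
image of x^3: 3x^4
image of x^4: 4x^5
image of x^5: 5x^6
image of x^6: 6x^7
image of x^7: 7x^8
image of x^8: 8x^9
each image's coordinates form column j of the matrix

the matrix is [[0, 0, 0, 0, 0, 0, 0, 0, 0]; [0, 0, 0, 0, 0, 0, 0, 0, 0]; [0, 1, 0, 0, 0, 0, 0, 0, 0]; [0, 0, 2, 0, 0, 0, 0, 0, 0]; [0, 0, 0, 3, 0, 0, 0, 0, 0]; [0, 0, 0, 0, 4, 0, 0, 0, 0]; [0, 0, 0, 0, 0, 5, 0, 0, 0]; [0, 0, 0, 0, 0, 0, 6, 0, 0]; [0, 0, 0, 0, 0, 0, 0, 7, 0]; [0, 0, 0, 0, 0, 0, 0, 0, 8]] (rows listed top to bottom)


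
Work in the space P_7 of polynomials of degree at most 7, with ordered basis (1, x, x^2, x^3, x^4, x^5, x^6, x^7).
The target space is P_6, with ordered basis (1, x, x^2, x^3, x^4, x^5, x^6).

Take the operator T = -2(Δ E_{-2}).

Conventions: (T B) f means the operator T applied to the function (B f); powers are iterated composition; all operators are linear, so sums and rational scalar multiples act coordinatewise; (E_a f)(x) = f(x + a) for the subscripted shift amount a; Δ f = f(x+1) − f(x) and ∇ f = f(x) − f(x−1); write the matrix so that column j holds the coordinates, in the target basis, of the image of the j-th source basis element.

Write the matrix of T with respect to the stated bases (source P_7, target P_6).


image of 1: 0
image of x: -2
image of x^2: -4x + 6
image of x^3: -6x^2 + 18x - 14
image of x^4: -8x^3 + 36x^2 - 56x + 30
image of x^5: -10x^4 + 60x^3 - 140x^2 + 150x - 62
image of x^6: -12x^5 + 90x^4 - 280x^3 + 450x^2 - 372x + 126
image of x^7: -14x^6 + 126x^5 - 490x^4 + 1050x^3 - 1302x^2 + 882x - 254
each image's coordinates form column j of the matrix

the matrix is [[0, -2, 6, -14, 30, -62, 126, -254]; [0, 0, -4, 18, -56, 150, -372, 882]; [0, 0, 0, -6, 36, -140, 450, -1302]; [0, 0, 0, 0, -8, 60, -280, 1050]; [0, 0, 0, 0, 0, -10, 90, -490]; [0, 0, 0, 0, 0, 0, -12, 126]; [0, 0, 0, 0, 0, 0, 0, -14]] (rows listed top to bottom)


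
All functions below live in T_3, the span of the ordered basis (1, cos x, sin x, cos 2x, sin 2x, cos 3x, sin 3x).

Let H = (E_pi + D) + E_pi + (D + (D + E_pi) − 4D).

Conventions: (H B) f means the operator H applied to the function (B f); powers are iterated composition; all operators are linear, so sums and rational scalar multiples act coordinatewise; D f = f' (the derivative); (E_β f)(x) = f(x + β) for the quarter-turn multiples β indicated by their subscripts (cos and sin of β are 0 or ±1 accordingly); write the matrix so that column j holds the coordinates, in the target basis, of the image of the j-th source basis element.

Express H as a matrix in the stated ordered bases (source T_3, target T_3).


the matrix is [[3, 0, 0, 0, 0, 0, 0]; [0, -3, -1, 0, 0, 0, 0]; [0, 1, -3, 0, 0, 0, 0]; [0, 0, 0, 3, -2, 0, 0]; [0, 0, 0, 2, 3, 0, 0]; [0, 0, 0, 0, 0, -3, -3]; [0, 0, 0, 0, 0, 3, -3]] (rows listed top to bottom)

image of 1: 3
image of cos x: -3cos x + sin x
image of sin x: -cos x - 3sin x
image of cos 2x: 3cos 2x + 2sin 2x
image of sin 2x: -2cos 2x + 3sin 2x
image of cos 3x: -3cos 3x + 3sin 3x
image of sin 3x: -3cos 3x - 3sin 3x
each image's coordinates form column j of the matrix


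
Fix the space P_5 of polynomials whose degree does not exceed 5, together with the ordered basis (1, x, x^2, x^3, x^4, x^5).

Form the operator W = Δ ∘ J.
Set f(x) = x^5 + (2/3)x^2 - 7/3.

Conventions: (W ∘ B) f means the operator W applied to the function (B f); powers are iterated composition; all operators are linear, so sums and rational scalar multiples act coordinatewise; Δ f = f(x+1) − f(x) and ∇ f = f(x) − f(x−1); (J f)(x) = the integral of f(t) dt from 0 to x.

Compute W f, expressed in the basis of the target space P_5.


J f = (1/6)x^6 + (2/9)x^3 - (7/3)x
Δ J f = x^5 + (5/2)x^4 + (10/3)x^3 + (19/6)x^2 + (5/3)x - 35/18

the result is g(x) = x^5 + (5/2)x^4 + (10/3)x^3 + (19/6)x^2 + (5/3)x - 35/18


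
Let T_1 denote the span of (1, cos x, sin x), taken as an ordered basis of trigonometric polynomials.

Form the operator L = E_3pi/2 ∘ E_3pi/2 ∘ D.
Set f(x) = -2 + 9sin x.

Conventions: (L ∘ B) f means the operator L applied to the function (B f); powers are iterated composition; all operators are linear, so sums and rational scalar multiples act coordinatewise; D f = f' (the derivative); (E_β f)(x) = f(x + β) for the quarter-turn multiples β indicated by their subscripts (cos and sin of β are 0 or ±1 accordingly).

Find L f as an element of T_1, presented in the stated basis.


the image equals g(x) = -9cos x

D f = 9cos x
E_3pi/2 D f = 9sin x
E_3pi/2 (E_3pi/2 ∘ D) f = -9cos x


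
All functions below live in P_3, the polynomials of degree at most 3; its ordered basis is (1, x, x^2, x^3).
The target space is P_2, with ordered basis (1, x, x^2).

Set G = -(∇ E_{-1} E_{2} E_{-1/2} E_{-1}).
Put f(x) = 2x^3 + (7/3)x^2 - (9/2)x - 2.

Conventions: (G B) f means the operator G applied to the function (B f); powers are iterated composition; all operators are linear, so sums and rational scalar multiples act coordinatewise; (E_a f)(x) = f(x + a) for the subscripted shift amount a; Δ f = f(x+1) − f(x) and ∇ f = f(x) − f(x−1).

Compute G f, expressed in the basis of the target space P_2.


the image equals g(x) = -6x^2 + (22/3)x + 8/3

E_{-1} f = 2x^3 - (11/3)x^2 - (19/6)x + 17/6
E_{-1/2} E_{-1} f = 2x^3 - (20/3)x^2 + 2x + 13/4
E_{2} (E_{-1/2} E_{-1}) f = 2x^3 + (16/3)x^2 - (2/3)x - 41/12
E_{-1} E_{2} (E_{-1/2} E_{-1}) f = 2x^3 - (2/3)x^2 - (16/3)x + 7/12
∇ (E_{-1} E_{2}) (E_{-1/2} E_{-1}) f = 6x^2 - (22/3)x - 8/3
(-(∇ E_{-1} E_{2} E_{-1/2} E_{-1})) f = -6x^2 + (22/3)x + 8/3


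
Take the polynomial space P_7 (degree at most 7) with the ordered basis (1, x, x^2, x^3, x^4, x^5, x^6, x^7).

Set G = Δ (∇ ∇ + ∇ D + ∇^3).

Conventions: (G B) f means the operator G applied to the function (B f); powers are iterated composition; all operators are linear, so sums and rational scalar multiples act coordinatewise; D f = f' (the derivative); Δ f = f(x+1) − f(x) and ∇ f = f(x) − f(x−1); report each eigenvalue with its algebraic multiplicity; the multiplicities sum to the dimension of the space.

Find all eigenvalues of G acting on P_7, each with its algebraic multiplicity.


λ = 0 (multiplicity 8)

image of 1: 0
image of x: 0
image of x^2: 0
image of x^3: 12
image of x^4: 48x + 12
image of x^5: 120x^2 + 60x - 80
image of x^6: 240x^3 + 180x^2 - 480x + 420
image of x^7: 420x^4 + 420x^3 - 1680x^2 + 2940x - 1540
the matrix is upper triangular; its diagonal is (0, 0, 0, 0, 0, 0, 0, 0)
for a triangular matrix the eigenvalues are the diagonal entries, with algebraic multiplicity their repetition count


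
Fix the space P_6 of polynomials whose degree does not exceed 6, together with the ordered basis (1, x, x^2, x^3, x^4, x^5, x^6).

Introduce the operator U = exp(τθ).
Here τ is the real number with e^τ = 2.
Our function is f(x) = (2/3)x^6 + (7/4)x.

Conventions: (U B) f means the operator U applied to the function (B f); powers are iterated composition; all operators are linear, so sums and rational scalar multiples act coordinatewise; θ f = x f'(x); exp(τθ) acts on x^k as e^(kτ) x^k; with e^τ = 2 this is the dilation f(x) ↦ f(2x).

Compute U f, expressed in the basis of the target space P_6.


g(x) = (128/3)x^6 + (7/2)x

exp(τθ) x^k = e^(kτ) x^k; with e^τ = 2 this sends x^k to 2^k x^k
x ↦ 2 x
x^6 ↦ 64 x^6
applying this coordinatewise to f: exp(τθ) f = (128/3)x^6 + (7/2)x


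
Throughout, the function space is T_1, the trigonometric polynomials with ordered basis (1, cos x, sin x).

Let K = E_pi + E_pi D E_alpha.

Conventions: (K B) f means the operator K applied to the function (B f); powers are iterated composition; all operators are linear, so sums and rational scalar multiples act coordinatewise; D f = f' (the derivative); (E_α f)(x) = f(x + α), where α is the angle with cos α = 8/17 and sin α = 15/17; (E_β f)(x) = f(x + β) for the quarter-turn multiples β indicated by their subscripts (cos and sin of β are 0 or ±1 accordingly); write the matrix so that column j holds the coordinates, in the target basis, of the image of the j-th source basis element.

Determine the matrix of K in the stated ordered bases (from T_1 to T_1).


image of 1: 1
image of cos x: -(2/17)cos x + (8/17)sin x
image of sin x: -(8/17)cos x - (2/17)sin x
each image's coordinates form column j of the matrix

the matrix is [[1, 0, 0]; [0, -2/17, -8/17]; [0, 8/17, -2/17]] (rows listed top to bottom)


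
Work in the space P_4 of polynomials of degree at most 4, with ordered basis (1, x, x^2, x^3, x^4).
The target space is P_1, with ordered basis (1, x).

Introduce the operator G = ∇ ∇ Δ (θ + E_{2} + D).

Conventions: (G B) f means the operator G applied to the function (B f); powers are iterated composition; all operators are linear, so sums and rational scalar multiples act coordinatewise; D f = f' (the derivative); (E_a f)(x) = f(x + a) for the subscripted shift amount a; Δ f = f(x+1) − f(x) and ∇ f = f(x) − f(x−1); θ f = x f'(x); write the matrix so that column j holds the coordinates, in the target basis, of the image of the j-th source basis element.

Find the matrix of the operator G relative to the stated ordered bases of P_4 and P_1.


image of 1: 0
image of x: 0
image of x^2: 0
image of x^3: 24
image of x^4: 120x + 12
each image's coordinates form column j of the matrix

the matrix is [[0, 0, 0, 24, 12]; [0, 0, 0, 0, 120]] (rows listed top to bottom)


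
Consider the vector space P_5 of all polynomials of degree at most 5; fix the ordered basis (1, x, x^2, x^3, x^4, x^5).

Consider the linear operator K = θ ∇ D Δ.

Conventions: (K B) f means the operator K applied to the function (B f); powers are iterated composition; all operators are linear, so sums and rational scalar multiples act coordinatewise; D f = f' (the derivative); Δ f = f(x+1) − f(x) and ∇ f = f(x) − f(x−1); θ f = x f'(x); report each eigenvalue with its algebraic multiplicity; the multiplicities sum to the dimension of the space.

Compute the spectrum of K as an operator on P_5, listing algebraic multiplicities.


λ = 0 (multiplicity 6)

image of 1: 0
image of x: 0
image of x^2: 0
image of x^3: 0
image of x^4: 24x
image of x^5: 120x^2
the matrix is upper triangular; its diagonal is (0, 0, 0, 0, 0, 0)
for a triangular matrix the eigenvalues are the diagonal entries, with algebraic multiplicity their repetition count


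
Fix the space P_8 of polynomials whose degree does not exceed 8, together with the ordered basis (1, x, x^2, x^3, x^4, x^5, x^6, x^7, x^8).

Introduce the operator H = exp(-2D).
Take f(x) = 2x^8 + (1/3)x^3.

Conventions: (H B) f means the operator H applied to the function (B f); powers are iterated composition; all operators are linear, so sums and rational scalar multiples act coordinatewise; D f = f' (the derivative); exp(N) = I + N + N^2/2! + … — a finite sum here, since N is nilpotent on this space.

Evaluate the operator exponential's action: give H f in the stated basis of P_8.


order-1 term: -32x^7 - 2x^2
order-2 term: 224x^6 + 4x
order-3 term: -896x^5 - 8/3
order-4 term: 2240x^4
order-5 term: -3584x^3
order-6 term: 3584x^2
order-7 term: -2048x
order-8 term: 512
the series for exp(-2D) f terminates at order 8
exp(-2D) f = 2x^8 - 32x^7 + 224x^6 - 896x^5 + 2240x^4 - (10751/3)x^3 + 3582x^2 - 2044x + 1528/3

the result is g(x) = 2x^8 - 32x^7 + 224x^6 - 896x^5 + 2240x^4 - (10751/3)x^3 + 3582x^2 - 2044x + 1528/3


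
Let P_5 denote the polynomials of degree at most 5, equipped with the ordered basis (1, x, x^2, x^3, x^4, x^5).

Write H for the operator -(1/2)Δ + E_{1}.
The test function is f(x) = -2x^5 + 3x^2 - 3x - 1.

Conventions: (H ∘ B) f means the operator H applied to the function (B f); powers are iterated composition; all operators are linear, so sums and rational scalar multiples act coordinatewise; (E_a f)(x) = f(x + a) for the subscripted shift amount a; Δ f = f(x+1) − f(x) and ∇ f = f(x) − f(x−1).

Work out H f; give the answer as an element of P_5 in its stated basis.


Δ f = -10x^4 - 20x^3 - 20x^2 - 4x - 2
(-(1/2)Δ) f = 5x^4 + 10x^3 + 10x^2 + 2x + 1
E_{1} f = -2x^5 - 10x^4 - 20x^3 - 17x^2 - 7x - 3
(-(1/2)Δ + E_{1}) f = -2x^5 - 5x^4 - 10x^3 - 7x^2 - 5x - 2

the result is g(x) = -2x^5 - 5x^4 - 10x^3 - 7x^2 - 5x - 2


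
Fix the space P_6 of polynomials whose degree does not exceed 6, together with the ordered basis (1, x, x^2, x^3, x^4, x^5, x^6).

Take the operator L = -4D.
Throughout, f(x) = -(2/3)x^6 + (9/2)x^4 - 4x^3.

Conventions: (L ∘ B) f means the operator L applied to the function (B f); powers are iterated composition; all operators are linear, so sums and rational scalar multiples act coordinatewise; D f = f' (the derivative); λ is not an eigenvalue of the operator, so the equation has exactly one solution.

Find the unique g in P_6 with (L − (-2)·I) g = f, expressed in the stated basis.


write g with unknown coordinates in the stated basis and equate coefficients in (L − (-2)·I) g = f
solving from the highest basis element down gives g = -(1/3)x^6 - 4x^5 - (151/4)x^4 - 304x^3 - 1824x^2 - 7296x - 14592
check: L g = 8x^5 + 80x^4 + 604x^3 + 3648x^2 + 14592x + 29184
so L g − (-2)·g = -(2/3)x^6 + (9/2)x^4 - 4x^3 = f ✓

g(x) = -(1/3)x^6 - 4x^5 - (151/4)x^4 - 304x^3 - 1824x^2 - 7296x - 14592


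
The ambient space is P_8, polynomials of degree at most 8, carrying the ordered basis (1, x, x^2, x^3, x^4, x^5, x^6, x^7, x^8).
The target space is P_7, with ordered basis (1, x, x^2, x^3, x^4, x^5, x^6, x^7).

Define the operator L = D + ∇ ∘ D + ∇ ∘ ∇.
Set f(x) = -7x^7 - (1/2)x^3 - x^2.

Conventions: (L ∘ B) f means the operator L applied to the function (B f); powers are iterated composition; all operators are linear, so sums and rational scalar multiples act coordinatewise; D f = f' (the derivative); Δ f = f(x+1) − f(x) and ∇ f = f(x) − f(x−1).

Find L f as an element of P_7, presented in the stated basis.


the result is g(x) = -49x^6 - 588x^5 + 2205x^4 - 4410x^3 + (10287/2)x^2 - 3340x + 1863/2

D f = -49x^6 - (3/2)x^2 - 2x
D f = -49x^6 - (3/2)x^2 - 2x
∇ D f = -294x^5 + 735x^4 - 980x^3 + 735x^2 - 297x + 97/2
∇ f = -49x^6 + 147x^5 - 245x^4 + 245x^3 - (297/2)x^2 + (97/2)x - 13/2
∇ ∇ f = -294x^5 + 1470x^4 - 3430x^3 + 4410x^2 - 3041x + 883
(D + ∇ ∘ D + ∇ ∘ ∇) f = -49x^6 - 588x^5 + 2205x^4 - 4410x^3 + (10287/2)x^2 - 3340x + 1863/2


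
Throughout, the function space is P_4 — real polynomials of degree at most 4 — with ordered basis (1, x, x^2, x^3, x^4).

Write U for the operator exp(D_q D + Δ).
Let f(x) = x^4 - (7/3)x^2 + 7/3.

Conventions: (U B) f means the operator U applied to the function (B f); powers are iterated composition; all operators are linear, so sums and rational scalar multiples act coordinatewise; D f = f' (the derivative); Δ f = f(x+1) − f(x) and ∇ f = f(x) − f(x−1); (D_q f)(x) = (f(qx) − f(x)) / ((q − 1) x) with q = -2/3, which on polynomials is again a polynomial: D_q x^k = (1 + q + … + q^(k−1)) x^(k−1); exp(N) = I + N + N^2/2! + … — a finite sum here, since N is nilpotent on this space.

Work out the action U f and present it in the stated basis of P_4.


order-1 term: 4x^3 + (82/9)x^2 - (2/3)x - 6
order-2 term: 6x^2 + (154/9)x + 46/3
order-3 term: 4x + 316/27
order-4 term: 1
the series for exp(D_q D + Δ) f terminates at order 4
exp(D_q D + Δ) f = x^4 + 4x^3 + (115/9)x^2 + (184/9)x + 658/27

the image equals g(x) = x^4 + 4x^3 + (115/9)x^2 + (184/9)x + 658/27


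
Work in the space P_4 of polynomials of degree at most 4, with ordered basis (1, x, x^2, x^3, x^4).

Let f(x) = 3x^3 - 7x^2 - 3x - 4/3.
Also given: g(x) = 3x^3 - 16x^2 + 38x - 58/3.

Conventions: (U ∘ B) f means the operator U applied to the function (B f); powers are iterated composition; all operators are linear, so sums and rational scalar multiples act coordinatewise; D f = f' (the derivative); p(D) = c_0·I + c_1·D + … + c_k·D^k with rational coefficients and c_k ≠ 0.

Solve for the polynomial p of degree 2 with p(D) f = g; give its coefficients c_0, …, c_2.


c_0 = 1, c_1 = -1, c_2 = 3/2

D^0 f = 3x^3 - 7x^2 - 3x - 4/3
D^1 f = 9x^2 - 14x - 3
D^2 f = 18x - 14
matching coefficients of g against c_0 f + c_1 Df + … from the top degree down determines the c_i
solution: c_0 = 1, c_1 = -1, c_2 = 3/2


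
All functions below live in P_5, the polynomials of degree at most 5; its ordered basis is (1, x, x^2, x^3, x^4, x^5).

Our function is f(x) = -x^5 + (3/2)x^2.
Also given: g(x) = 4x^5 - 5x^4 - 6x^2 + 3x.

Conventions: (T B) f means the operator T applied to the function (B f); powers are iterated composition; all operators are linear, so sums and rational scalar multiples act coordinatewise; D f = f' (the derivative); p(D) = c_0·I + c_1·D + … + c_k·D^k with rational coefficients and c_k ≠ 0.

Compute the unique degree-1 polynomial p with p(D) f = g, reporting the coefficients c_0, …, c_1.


p(D) = -4·I + D, i.e. c_0 = -4, c_1 = 1

D^0 f = -x^5 + (3/2)x^2
D^1 f = -5x^4 + 3x
matching coefficients of g against c_0 f + c_1 Df + … from the top degree down determines the c_i
solution: c_0 = -4, c_1 = 1


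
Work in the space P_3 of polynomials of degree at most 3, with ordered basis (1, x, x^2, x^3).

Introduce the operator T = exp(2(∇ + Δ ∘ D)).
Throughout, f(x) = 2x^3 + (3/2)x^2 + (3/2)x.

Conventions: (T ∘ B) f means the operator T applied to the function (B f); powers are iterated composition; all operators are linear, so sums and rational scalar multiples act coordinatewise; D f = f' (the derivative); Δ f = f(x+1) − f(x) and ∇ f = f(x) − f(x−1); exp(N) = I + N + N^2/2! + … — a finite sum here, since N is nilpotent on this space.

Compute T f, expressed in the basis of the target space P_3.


order-1 term: 12x^2 + 18x + 22
order-2 term: 24x + 30
order-3 term: 16
the series for exp(2(∇ + Δ ∘ D)) f terminates at order 3
exp(2(∇ + Δ ∘ D)) f = 2x^3 + (27/2)x^2 + (87/2)x + 68

g(x) = 2x^3 + (27/2)x^2 + (87/2)x + 68


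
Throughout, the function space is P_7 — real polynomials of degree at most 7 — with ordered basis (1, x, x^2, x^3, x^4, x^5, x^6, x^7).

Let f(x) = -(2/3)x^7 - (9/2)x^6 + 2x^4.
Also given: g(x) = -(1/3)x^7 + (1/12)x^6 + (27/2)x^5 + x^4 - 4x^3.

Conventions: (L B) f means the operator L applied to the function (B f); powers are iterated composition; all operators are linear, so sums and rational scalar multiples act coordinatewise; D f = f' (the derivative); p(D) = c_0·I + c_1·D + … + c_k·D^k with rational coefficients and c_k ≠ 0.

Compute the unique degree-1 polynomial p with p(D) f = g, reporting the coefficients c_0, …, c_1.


D^0 f = -(2/3)x^7 - (9/2)x^6 + 2x^4
D^1 f = -(14/3)x^6 - 27x^5 + 8x^3
matching coefficients of g against c_0 f + c_1 Df + … from the top degree down determines the c_i
solution: c_0 = 1/2, c_1 = -1/2

p(D) = (1/2)·I − (1/2)·D, i.e. c_0 = 1/2, c_1 = -1/2


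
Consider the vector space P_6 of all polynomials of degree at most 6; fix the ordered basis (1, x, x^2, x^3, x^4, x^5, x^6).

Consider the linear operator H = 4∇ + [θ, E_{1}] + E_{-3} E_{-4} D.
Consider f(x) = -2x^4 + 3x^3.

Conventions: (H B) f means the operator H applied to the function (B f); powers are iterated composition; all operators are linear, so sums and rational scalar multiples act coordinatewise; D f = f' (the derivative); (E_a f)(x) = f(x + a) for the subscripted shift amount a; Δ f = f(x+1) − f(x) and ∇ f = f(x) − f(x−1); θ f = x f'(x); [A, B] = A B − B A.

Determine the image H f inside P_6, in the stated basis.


∇ f = -8x^3 + 21x^2 - 17x + 5
(4∇) f = -32x^3 + 84x^2 - 68x + 20
E_{1} f = -2x^4 - 5x^3 - 3x^2 + x + 1
θ E_{1} f = -8x^4 - 15x^3 - 6x^2 + x
θ f = -8x^4 + 9x^3
E_{1} θ f = -8x^4 - 23x^3 - 21x^2 - 5x + 1
[θ, E_{1}] f = 8x^3 + 15x^2 + 6x - 1
D f = -8x^3 + 9x^2
E_{-4} D f = -8x^3 + 105x^2 - 456x + 656
E_{-3} E_{-4} D f = -8x^3 + 177x^2 - 1302x + 3185
(4∇ + [θ, E_{1}] + E_{-3} E_{-4} D) f = -32x^3 + 276x^2 - 1364x + 3204

the image equals g(x) = -32x^3 + 276x^2 - 1364x + 3204


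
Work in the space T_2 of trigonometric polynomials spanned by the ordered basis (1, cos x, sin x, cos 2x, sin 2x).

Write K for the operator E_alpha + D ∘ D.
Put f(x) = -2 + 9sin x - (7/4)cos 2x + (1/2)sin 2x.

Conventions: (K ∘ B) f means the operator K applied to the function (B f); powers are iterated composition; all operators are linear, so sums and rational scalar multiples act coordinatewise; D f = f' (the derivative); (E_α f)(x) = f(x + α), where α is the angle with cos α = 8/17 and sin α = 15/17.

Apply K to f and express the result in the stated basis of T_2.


the image equals g(x) = -2 + (135/17)cos x - (81/17)sin x + (9699/1156)cos 2x - (477/578)sin 2x

E_alpha f = -2 + (135/17)cos x + (72/17)sin x + (1607/1156)cos 2x + (679/578)sin 2x
D f = 9cos x + cos 2x + (7/2)sin 2x
D D f = -9sin x + 7cos 2x - 2sin 2x
(E_alpha + D ∘ D) f = -2 + (135/17)cos x - (81/17)sin x + (9699/1156)cos 2x - (477/578)sin 2x


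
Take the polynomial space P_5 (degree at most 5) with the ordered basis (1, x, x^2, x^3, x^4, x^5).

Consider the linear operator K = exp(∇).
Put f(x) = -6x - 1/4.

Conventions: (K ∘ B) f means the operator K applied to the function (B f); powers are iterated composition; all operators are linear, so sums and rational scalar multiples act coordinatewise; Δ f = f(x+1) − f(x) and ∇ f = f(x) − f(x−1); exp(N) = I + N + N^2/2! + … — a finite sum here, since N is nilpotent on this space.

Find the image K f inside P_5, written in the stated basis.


order-1 term: -6
the series for exp(∇) f terminates at order 1
exp(∇) f = -6x - 25/4

g(x) = -6x - 25/4


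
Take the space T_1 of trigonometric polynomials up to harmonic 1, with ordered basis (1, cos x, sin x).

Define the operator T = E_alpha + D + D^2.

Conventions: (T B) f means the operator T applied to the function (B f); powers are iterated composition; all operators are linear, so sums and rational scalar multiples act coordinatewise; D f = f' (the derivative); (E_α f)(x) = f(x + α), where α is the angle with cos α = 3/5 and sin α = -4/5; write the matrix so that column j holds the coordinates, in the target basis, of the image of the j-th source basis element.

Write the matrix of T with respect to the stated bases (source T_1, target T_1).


image of 1: 1
image of cos x: -(2/5)cos x - (1/5)sin x
image of sin x: (1/5)cos x - (2/5)sin x
each image's coordinates form column j of the matrix

the matrix is [[1, 0, 0]; [0, -2/5, 1/5]; [0, -1/5, -2/5]] (rows listed top to bottom)


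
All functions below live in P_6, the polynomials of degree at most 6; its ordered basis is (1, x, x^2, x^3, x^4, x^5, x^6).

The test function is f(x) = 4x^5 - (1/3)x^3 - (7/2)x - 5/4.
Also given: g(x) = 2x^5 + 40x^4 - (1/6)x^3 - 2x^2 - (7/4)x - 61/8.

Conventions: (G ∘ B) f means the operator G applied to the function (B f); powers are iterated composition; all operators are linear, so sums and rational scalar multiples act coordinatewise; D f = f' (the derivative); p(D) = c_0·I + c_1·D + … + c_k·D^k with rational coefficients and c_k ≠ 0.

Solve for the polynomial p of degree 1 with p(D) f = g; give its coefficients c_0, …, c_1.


D^0 f = 4x^5 - (1/3)x^3 - (7/2)x - 5/4
D^1 f = 20x^4 - x^2 - 7/2
matching coefficients of g against c_0 f + c_1 Df + … from the top degree down determines the c_i
solution: c_0 = 1/2, c_1 = 2

c_0 = 1/2, c_1 = 2


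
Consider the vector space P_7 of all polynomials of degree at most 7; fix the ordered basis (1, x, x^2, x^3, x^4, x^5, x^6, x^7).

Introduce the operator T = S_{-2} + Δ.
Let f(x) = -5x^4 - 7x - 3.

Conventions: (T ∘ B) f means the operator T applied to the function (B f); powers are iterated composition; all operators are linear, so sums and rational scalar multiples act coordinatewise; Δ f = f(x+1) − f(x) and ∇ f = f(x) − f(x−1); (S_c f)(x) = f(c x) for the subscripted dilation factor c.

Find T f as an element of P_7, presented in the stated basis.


S_{-2} f = -80x^4 + 14x - 3
Δ f = -20x^3 - 30x^2 - 20x - 12
(S_{-2} + Δ) f = -80x^4 - 20x^3 - 30x^2 - 6x - 15

g(x) = -80x^4 - 20x^3 - 30x^2 - 6x - 15


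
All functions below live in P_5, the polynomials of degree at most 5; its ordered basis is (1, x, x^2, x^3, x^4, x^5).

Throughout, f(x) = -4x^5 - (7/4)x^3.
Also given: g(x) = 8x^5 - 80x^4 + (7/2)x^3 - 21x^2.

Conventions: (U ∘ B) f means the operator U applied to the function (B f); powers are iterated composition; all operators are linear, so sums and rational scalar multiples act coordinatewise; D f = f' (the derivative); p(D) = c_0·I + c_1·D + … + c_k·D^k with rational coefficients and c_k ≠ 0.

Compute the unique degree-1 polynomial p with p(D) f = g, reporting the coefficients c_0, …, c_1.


D^0 f = -4x^5 - (7/4)x^3
D^1 f = -20x^4 - (21/4)x^2
matching coefficients of g against c_0 f + c_1 Df + … from the top degree down determines the c_i
solution: c_0 = -2, c_1 = 4

c_0 = -2, c_1 = 4


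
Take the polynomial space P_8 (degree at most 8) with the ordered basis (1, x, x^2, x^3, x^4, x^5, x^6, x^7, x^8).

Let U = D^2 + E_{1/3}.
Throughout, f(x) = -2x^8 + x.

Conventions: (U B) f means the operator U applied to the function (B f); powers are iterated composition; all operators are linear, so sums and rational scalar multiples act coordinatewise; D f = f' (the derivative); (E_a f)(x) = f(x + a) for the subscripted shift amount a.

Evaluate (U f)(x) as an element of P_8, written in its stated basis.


D f = -16x^7 + 1
D D f = -112x^6
E_{1/3} f = -2x^8 - (16/3)x^7 - (56/9)x^6 - (112/27)x^5 - (140/81)x^4 - (112/243)x^3 - (56/729)x^2 + (2171/2187)x + 2185/6561
(D^2 + E_{1/3}) f = -2x^8 - (16/3)x^7 - (1064/9)x^6 - (112/27)x^5 - (140/81)x^4 - (112/243)x^3 - (56/729)x^2 + (2171/2187)x + 2185/6561

g(x) = -2x^8 - (16/3)x^7 - (1064/9)x^6 - (112/27)x^5 - (140/81)x^4 - (112/243)x^3 - (56/729)x^2 + (2171/2187)x + 2185/6561


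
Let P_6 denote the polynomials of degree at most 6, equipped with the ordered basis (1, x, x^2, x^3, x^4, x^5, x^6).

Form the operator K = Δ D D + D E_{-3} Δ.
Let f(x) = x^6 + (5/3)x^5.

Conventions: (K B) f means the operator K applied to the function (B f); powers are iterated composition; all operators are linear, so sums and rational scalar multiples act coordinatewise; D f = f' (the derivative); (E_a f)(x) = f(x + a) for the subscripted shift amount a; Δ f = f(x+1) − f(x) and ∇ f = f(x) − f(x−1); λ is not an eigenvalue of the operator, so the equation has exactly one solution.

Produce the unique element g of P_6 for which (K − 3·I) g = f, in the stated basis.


write g with unknown coordinates in the stated basis and equate coefficients in (K − 3·I) g = f
solving from the highest basis element down gives g = -(1/3)x^6 - (5/9)x^5 - (10/3)x^4 + (440/27)x^3 - (430/3)x^2 + (1750/9)x - 8903/27
check: K g = -10x^4 + (440/9)x^3 - 430x^2 + (1750/3)x - 8903/9
so K g − 3·g = x^6 + (5/3)x^5 = f ✓

the image equals g(x) = -(1/3)x^6 - (5/9)x^5 - (10/3)x^4 + (440/27)x^3 - (430/3)x^2 + (1750/9)x - 8903/27


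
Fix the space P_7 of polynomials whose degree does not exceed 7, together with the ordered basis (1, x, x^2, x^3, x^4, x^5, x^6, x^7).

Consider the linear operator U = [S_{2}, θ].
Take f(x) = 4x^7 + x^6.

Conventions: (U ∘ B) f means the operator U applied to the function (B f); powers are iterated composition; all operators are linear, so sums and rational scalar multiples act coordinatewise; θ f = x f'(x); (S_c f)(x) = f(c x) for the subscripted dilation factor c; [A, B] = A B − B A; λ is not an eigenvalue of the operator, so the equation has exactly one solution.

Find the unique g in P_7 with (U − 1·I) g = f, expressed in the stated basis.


the result is g(x) = -4x^7 - x^6

write g with unknown coordinates in the stated basis and equate coefficients in (U − 1·I) g = f
solving from the highest basis element down gives g = -4x^7 - x^6
check: U g = 0
so U g − 1·g = 4x^7 + x^6 = f ✓


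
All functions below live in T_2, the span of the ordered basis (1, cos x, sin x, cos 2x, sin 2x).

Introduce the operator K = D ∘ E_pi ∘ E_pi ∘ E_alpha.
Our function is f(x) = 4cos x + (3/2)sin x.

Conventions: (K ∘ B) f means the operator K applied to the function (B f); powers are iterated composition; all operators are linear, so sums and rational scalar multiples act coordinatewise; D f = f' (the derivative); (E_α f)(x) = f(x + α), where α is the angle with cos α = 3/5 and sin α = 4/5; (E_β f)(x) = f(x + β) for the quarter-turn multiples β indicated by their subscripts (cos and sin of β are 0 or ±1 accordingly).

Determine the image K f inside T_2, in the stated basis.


E_alpha f = (18/5)cos x - (23/10)sin x
E_pi E_alpha f = -(18/5)cos x + (23/10)sin x
E_pi (E_pi ∘ E_alpha) f = (18/5)cos x - (23/10)sin x
D E_pi (E_pi ∘ E_alpha) f = -(23/10)cos x - (18/5)sin x

the image equals g(x) = -(23/10)cos x - (18/5)sin x


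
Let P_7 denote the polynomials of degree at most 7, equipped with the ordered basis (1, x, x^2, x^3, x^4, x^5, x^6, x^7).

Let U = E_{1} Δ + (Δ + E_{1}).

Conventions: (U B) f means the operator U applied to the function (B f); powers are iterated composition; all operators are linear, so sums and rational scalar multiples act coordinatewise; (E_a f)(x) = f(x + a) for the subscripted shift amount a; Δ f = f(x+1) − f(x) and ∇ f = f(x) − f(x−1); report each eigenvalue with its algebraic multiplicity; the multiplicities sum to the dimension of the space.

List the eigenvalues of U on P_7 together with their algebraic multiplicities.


λ = 1 (multiplicity 8)

image of 1: 1
image of x: x + 3
image of x^2: x^2 + 6x + 5
image of x^3: x^3 + 9x^2 + 15x + 9
image of x^4: x^4 + 12x^3 + 30x^2 + 36x + 17
image of x^5: x^5 + 15x^4 + 50x^3 + 90x^2 + 85x + 33
image of x^6: x^6 + 18x^5 + 75x^4 + 180x^3 + 255x^2 + 198x + 65
image of x^7: x^7 + 21x^6 + 105x^5 + 315x^4 + 595x^3 + 693x^2 + 455x + 129
the matrix is upper triangular; its diagonal is (1, 1, 1, 1, 1, 1, 1, 1)
for a triangular matrix the eigenvalues are the diagonal entries, with algebraic multiplicity their repetition count


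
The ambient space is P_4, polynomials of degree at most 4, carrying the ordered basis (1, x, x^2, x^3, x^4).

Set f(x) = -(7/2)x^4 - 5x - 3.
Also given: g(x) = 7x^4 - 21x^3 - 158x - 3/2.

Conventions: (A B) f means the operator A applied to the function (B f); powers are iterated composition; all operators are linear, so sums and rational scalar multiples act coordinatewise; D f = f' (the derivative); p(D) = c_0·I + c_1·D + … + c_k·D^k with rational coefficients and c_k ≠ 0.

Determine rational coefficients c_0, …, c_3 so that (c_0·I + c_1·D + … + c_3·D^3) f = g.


c_0 = -2, c_1 = 3/2, c_2 = 0, c_3 = 2

D^0 f = -(7/2)x^4 - 5x - 3
D^1 f = -14x^3 - 5
D^2 f = -42x^2
D^3 f = -84x
matching coefficients of g against c_0 f + c_1 Df + … from the top degree down determines the c_i
solution: c_0 = -2, c_1 = 3/2, c_2 = 0, c_3 = 2


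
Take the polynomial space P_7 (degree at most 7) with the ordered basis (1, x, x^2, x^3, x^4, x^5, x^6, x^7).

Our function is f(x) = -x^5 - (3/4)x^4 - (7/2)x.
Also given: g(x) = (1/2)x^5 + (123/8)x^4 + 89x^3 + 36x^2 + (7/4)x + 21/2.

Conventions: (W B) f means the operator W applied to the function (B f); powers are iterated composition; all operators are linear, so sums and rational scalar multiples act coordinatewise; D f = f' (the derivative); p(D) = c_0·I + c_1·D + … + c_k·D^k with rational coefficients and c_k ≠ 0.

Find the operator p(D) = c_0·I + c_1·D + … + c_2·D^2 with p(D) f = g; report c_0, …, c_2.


p(D) = -(1/2)·I − 3·D − 4·D^2, i.e. c_0 = -1/2, c_1 = -3, c_2 = -4

D^0 f = -x^5 - (3/4)x^4 - (7/2)x
D^1 f = -5x^4 - 3x^3 - 7/2
D^2 f = -20x^3 - 9x^2
matching coefficients of g against c_0 f + c_1 Df + … from the top degree down determines the c_i
solution: c_0 = -1/2, c_1 = -3, c_2 = -4


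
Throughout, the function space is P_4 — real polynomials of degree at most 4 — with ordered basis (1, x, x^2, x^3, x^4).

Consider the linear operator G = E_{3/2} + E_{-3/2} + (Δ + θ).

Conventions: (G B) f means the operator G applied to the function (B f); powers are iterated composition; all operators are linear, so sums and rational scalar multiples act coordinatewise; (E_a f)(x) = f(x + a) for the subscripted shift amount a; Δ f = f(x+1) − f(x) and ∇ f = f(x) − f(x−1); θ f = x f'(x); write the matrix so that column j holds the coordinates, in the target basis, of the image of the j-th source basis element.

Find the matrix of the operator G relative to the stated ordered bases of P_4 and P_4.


image of 1: 2
image of x: 3x + 1
image of x^2: 4x^2 + 2x + 11/2
image of x^3: 5x^3 + 3x^2 + (33/2)x + 1
image of x^4: 6x^4 + 4x^3 + 33x^2 + 4x + 89/8
each image's coordinates form column j of the matrix

the matrix is [[2, 1, 11/2, 1, 89/8]; [0, 3, 2, 33/2, 4]; [0, 0, 4, 3, 33]; [0, 0, 0, 5, 4]; [0, 0, 0, 0, 6]] (rows listed top to bottom)


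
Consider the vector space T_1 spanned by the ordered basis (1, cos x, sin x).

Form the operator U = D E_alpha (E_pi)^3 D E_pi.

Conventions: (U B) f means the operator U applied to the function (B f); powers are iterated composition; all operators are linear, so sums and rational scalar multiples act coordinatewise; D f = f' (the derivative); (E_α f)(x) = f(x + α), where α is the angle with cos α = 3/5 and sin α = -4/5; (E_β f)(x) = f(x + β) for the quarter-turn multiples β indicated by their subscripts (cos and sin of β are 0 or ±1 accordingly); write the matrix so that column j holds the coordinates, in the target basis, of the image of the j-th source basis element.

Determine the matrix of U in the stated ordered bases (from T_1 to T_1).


the matrix is [[0, 0, 0]; [0, -3/5, 4/5]; [0, -4/5, -3/5]] (rows listed top to bottom)

image of 1: 0
image of cos x: -(3/5)cos x - (4/5)sin x
image of sin x: (4/5)cos x - (3/5)sin x
each image's coordinates form column j of the matrix


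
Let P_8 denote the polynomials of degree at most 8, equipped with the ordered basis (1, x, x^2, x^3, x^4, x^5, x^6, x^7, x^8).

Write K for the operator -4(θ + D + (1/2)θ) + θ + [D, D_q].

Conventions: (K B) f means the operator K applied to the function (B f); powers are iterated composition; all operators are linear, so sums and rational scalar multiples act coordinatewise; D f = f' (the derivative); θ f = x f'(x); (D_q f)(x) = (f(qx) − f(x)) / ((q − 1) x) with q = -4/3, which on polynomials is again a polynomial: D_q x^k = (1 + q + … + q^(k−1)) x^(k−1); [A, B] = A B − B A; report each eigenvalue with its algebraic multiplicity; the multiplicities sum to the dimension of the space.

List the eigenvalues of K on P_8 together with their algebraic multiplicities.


image of 1: 0
image of x: -5x - 4
image of x^2: -10x^2 - 8x - 7/3
image of x^3: -15x^3 - 12x^2 + (35/9)x
image of x^4: -20x^4 - 16x^3 - (77/9)x^2
image of x^5: -25x^5 - 20x^4 + (1099/81)x^3
image of x^6: -30x^6 - 24x^5 - (5663/243)x^4
image of x^7: -35x^7 - 28x^6 + (2891/81)x^5
image of x^8: -40x^8 - 32x^7 - (122647/2187)x^6
the matrix is upper triangular; its diagonal is (0, -5, -10, -15, -20, -25, -30, -35, -40)
for a triangular matrix the eigenvalues are the diagonal entries, with algebraic multiplicity their repetition count

λ = -40 (multiplicity 1), λ = -35 (multiplicity 1), λ = -30 (multiplicity 1), λ = -25 (multiplicity 1), λ = -20 (multiplicity 1), λ = -15 (multiplicity 1), λ = -10 (multiplicity 1), λ = -5 (multiplicity 1), λ = 0 (multiplicity 1)


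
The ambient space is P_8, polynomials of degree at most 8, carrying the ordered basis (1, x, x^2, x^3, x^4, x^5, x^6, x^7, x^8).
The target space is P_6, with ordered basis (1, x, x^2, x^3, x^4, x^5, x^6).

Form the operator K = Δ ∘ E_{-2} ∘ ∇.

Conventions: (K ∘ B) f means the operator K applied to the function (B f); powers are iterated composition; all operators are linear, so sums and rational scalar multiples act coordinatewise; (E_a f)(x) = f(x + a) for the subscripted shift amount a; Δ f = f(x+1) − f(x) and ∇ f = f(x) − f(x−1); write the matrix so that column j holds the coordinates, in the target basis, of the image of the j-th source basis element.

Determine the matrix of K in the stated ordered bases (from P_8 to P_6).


the matrix is [[0, 0, 2, -12, 50, -180, 602, -1932, 6050]; [0, 0, 0, 6, -48, 250, -1080, 4214, -15456]; [0, 0, 0, 0, 12, -120, 750, -3780, 16856]; [0, 0, 0, 0, 0, 20, -240, 1750, -10080]; [0, 0, 0, 0, 0, 0, 30, -420, 3500]; [0, 0, 0, 0, 0, 0, 0, 42, -672]; [0, 0, 0, 0, 0, 0, 0, 0, 56]] (rows listed top to bottom)

image of 1: 0
image of x: 0
image of x^2: 2
image of x^3: 6x - 12
image of x^4: 12x^2 - 48x + 50
image of x^5: 20x^3 - 120x^2 + 250x - 180
image of x^6: 30x^4 - 240x^3 + 750x^2 - 1080x + 602
image of x^7: 42x^5 - 420x^4 + 1750x^3 - 3780x^2 + 4214x - 1932
image of x^8: 56x^6 - 672x^5 + 3500x^4 - 10080x^3 + 16856x^2 - 15456x + 6050
each image's coordinates form column j of the matrix


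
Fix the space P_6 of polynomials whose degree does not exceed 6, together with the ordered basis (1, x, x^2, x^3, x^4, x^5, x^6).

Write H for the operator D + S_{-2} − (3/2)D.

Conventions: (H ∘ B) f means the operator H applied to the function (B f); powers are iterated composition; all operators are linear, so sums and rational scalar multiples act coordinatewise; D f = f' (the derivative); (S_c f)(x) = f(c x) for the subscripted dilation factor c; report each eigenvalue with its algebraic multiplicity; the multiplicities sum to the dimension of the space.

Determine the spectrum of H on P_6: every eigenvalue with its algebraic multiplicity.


image of 1: 1
image of x: -2x - 1/2
image of x^2: 4x^2 - x
image of x^3: -8x^3 - (3/2)x^2
image of x^4: 16x^4 - 2x^3
image of x^5: -32x^5 - (5/2)x^4
image of x^6: 64x^6 - 3x^5
the matrix is upper triangular; its diagonal is (1, -2, 4, -8, 16, -32, 64)
for a triangular matrix the eigenvalues are the diagonal entries, with algebraic multiplicity their repetition count

λ = -32 (multiplicity 1), λ = -8 (multiplicity 1), λ = -2 (multiplicity 1), λ = 1 (multiplicity 1), λ = 4 (multiplicity 1), λ = 16 (multiplicity 1), λ = 64 (multiplicity 1)


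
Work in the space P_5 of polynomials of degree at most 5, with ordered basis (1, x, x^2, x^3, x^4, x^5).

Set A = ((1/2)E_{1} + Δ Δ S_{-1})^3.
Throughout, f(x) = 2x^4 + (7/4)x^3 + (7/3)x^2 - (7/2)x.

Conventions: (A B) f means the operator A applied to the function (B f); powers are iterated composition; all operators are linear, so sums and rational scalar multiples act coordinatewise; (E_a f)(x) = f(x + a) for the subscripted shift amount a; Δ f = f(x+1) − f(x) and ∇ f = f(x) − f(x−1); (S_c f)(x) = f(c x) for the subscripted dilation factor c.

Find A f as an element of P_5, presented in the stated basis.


the image equals g(x) = (1/4)x^4 + (103/32)x^3 + (3241/96)x^2 + (1995/32)x + 5251/32

E_{1} f = 2x^4 + (39/4)x^3 + (235/12)x^2 + (173/12)x + 31/12
((1/2)E_{1}) f = x^4 + (39/8)x^3 + (235/24)x^2 + (173/24)x + 31/24
S_{-1} f = 2x^4 - (7/4)x^3 + (7/3)x^2 + (7/2)x
Δ S_{-1} f = 8x^3 + (27/4)x^2 + (89/12)x + 73/12
Δ Δ S_{-1} f = 24x^2 + (75/2)x + 133/6
((1/2)E_{1} + Δ Δ S_{-1}) f = x^4 + (39/8)x^3 + (811/24)x^2 + (1073/24)x + 563/24
E_{1} ((1/2)E_{1} + Δ Δ S_{-1}) f = x^4 + (71/8)x^3 + (653/12)x^2 + (1571/12)x + 647/6
((1/2)E_{1}) ((1/2)E_{1} + Δ Δ S_{-1}) f = (1/2)x^4 + (71/16)x^3 + (653/24)x^2 + (1571/24)x + 647/12
S_{-1} ((1/2)E_{1} + Δ Δ S_{-1}) f = x^4 - (39/8)x^3 + (811/24)x^2 - (1073/24)x + 563/24
Δ S_{-1} ((1/2)E_{1} + Δ Δ S_{-1}) f = 4x^3 - (69/8)x^2 + (1367/24)x - 355/24
Δ Δ S_{-1} ((1/2)E_{1} + Δ Δ S_{-1}) f = 12x^2 - (21/4)x + 157/3
((1/2)E_{1} + Δ Δ S_{-1}) ((1/2)E_{1} + Δ Δ S_{-1}) f = (1/2)x^4 + (71/16)x^3 + (941/24)x^2 + (1445/24)x + 425/4
E_{1} ((1/2)E_{1} + Δ Δ S_{-1}) ((1/2)E_{1} + Δ Δ S_{-1}) f = (1/2)x^4 + (103/16)x^3 + (2665/48)x^2 + (2463/16)x + 10109/48
((1/2)E_{1}) ((1/2)E_{1} + Δ Δ S_{-1}) ((1/2)E_{1} + Δ Δ S_{-1}) f = (1/4)x^4 + (103/32)x^3 + (2665/96)x^2 + (2463/32)x + 10109/96
S_{-1} ((1/2)E_{1} + Δ Δ S_{-1}) ((1/2)E_{1} + Δ Δ S_{-1}) f = (1/2)x^4 - (71/16)x^3 + (941/24)x^2 - (1445/24)x + 425/4
Δ S_{-1} ((1/2)E_{1} + Δ Δ S_{-1}) ((1/2)E_{1} + Δ Δ S_{-1}) f = 2x^3 - (165/16)x^2 + (3221/48)x - 399/16
Δ Δ S_{-1} ((1/2)E_{1} + Δ Δ S_{-1}) ((1/2)E_{1} + Δ Δ S_{-1}) f = 6x^2 - (117/8)x + 1411/24
((1/2)E_{1} + Δ Δ S_{-1}) ((1/2)E_{1} + Δ Δ S_{-1}) ((1/2)E_{1} + Δ Δ S_{-1}) f = (1/4)x^4 + (103/32)x^3 + (3241/96)x^2 + (1995/32)x + 5251/32
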